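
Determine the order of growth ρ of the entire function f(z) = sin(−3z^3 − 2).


Write sin(w) = (e^{iw} ± e^{−iw})/(2 or 2i), so |sin(w)| ≤ e^{|w|}. With w = −3z^3 − 2, |w| ≤ 3r^3 + 2 on |z|=r, giving M(r) ≤ e^{3r^3 + 2} and ρ ≤ 3. For the lower bound, choose z on |z|=r with -3z^3 purely imaginary of modulus 3r^3; then |sin(−3z^3 − 2)| grows like e^{3r^3}/2, so ρ ≥ 3. Hence ρ = 3.
Therefore ρ = 3.

Order ρ = 3.


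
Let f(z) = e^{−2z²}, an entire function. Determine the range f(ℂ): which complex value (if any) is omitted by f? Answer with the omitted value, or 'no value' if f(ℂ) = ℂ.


Little Picard bounds the complement of f(ℂ) to at most one point.
The exponent g(z) = −2z² is a nonconstant polynomial, hence surjective onto ℂ. So e^{g(z)} takes every value in {e^w : w ∈ ℂ} = ℂ ∖ {0}. Adding 0 shifts the range to ℂ ∖ {0}. f omits exactly 0.

Omitted value: 0.


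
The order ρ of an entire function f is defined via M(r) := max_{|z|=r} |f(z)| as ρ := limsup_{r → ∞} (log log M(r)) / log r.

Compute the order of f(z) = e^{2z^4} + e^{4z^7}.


Each summand is entire of order 4 and 7 respectively (as in the single-exponential case). The order of a sum is at most the max of the orders, so ρ ≤ 7. For the lower bound: on |z|=r choose arg z so that 4z^7 is real positive; then |e^{4z^7}| = e^{4r^7} while |e^{2z^4}| ≤ e^{2r^4} = o(e^{4r^7}). So |f| ≥ e^{4r^7}(1 − o(1)) and ρ ≥ 7. Hence ρ = max(4, 7) = 7.
Therefore ρ = 7.

Order ρ = 7.


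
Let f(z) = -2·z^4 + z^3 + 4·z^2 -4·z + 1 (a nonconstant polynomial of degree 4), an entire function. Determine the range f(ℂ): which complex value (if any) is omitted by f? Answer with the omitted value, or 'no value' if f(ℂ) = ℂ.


Little Picard bounds the complement of f(ℂ) to at most one point.
For every w ∈ ℂ, the equation p(z) − w = 0 is a nonconstant polynomial in z and hence has at least one root by the fundamental theorem of algebra. So p is surjective onto ℂ, omitting no value.

Omitted value: no value.


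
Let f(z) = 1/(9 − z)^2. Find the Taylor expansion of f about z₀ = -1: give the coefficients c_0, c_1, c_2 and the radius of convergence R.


Let w = z − z₀, so z = z₀ + w.
Then 9 − z = 9 − (z₀ + w) = (9 − z₀) − w = 10 − w.
f(z) = 1/(10 − w)^2 = (1/(10)^2) · (1 − w/(10))^{−2}.
By the binomial series (1−u)^{−2} = Σ_{n≥0} C(n+1, 1) u^n for |u|<1, with u = w/(10):
  c_n = C(n+1, 1) / (10)^(n+2).
  c_0 = 1/(10)^2 = 1/100.
  c_1 = 2/(10)^3 = 1/500.
  c_2 = 3/(10)^4 = 3/10000.
The series is valid for |w/d| < 1, i.e. |z − z₀| < |d|.
Radius of convergence: R = |9 − z₀| = |10| = 10 (distance from z₀ to the singularity z = 9).

c_0 = 1/100, c_1 = 1/500, c_2 = 3/10000; R = 10.


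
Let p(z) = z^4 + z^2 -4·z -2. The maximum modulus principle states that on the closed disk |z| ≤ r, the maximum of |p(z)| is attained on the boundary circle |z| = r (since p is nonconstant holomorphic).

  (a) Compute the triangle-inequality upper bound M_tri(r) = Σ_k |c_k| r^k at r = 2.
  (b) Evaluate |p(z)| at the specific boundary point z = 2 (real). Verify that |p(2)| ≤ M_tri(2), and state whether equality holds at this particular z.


Coefficients: c_0 = -2, c_1 = -4, c_2 = 1, c_3 = 0, c_4 = 1. Radius r = 2.
Part (a). Triangle bound: M_tri(r) = Σ_k |c_k| r^k
  = |-2|·2^0 + |-4|·2^1 + |1|·2^2 + |0|·2^3 + |1|·2^4
  = 2 + 8 + 4 + 0 + 16 = 30.
This bounds M(r) := max_{|z|=r} |p(z)| from above; equality holds iff all terms c_k z^k can be made to align in phase at a single z on |z|=r.
Part (b). At z = 2 (real, on the circle |z| = r):
  p(2) = (-2)·2^0 + (-4)·2^1 + (1)·2^2 + (0)·2^3 + (1)·2^4 = 10.
  |p(2)| = 10.
Check: |p(2)| = 10 ≤ 30 = M_tri(2). ✓ Equality does not hold at z = 2 (the coefficients have mixed signs, so the terms do not all align in phase there).

M_tri(2) = 30; |p(2)| = 10; equality at z=2: no.


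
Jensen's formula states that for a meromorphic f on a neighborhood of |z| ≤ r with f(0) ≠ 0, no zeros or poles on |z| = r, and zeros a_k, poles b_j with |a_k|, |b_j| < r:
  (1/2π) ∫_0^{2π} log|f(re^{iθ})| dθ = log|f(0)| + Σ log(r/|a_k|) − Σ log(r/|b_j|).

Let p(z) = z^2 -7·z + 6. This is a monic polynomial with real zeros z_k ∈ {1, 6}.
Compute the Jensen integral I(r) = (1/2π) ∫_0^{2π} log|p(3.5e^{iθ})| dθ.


Zeros: 1, 6; r = 3.5.
Inside |z| < r: 1. Outside (|z| ≥ r): 6.
p(0) = 6, so log|p(0)| = log(6) = 1.7918.
Apply Jensen: I(r) = log|p(0)| + Σ_k log(r/|z_k|), summed over zeros inside |z| < r.
  log(r/|z_k|) for z_k = 1: log(3.5/1) = 1.2528
  Outside zeros (6) contribute nothing to the Jensen sum.
Sum over inside zeros: 1.2528.
I(r) = log|p(0)| + (inside sum) = 1.7918 + 1.2528 = 3.0445.
Note: since some zeros are outside |z| ≤ r, the simplified n·log(r) form does NOT apply — only the inside zeros contribute.

I(r) ≈ 3.0445.


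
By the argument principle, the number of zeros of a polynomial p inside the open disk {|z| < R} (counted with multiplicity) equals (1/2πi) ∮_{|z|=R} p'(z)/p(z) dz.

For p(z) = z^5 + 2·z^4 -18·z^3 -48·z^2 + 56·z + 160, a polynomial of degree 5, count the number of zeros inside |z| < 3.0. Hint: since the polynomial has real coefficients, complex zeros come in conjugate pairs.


The zeros of p are: 2, -2, (-3 + 1i), (-3 - 1i), 4.
Their magnitudes are: 2, 2, 3.162, 3.162, 4.
Zeros with |z| < R = 3.0: 2, -2.
Count = 2.
By the argument principle, (1/2πi) ∮_{|z|=R} p'(z)/p(z) dz equals exactly this count.

Number of zeros inside |z| < 3.0: 2.


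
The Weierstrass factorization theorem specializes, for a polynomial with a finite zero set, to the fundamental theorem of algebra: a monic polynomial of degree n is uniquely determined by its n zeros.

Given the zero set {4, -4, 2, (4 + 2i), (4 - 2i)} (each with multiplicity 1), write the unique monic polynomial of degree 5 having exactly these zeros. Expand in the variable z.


The polynomial is p(z) = ∏_{α ∈ S} (z − α), where S = {4, -4, 2, (4 + 2i), (4 - 2i)}.
Expanding the product yields: p(z) = z^5 -10·z^4 + 20·z^3 + 120·z^2 -576·z + 640.
Note conjugate pairs combine to real quadratics: (z − (4+2i))(z − (4−2i)) = z² − 8z + 20.
The resulting polynomial has degree 5 and real coefficients as required.

p(z) = z^5 -10·z^4 + 20·z^3 + 120·z^2 -576·z + 640.


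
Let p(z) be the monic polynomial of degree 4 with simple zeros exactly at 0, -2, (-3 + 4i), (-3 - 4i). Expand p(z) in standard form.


The polynomial is p(z) = ∏_{α ∈ S} (z − α), where S = {0, -2, (-3 + 4i), (-3 - 4i)}.
Expanding the product yields: p(z) = z^4 + 8·z^3 + 37·z^2 + 50·z.
Note conjugate pairs combine to real quadratics: (z − (-3+4i))(z − (-3−4i)) = z² + 6z + 25.
The resulting polynomial has degree 4 and real coefficients as required.

p(z) = z^4 + 8·z^3 + 37·z^2 + 50·z.


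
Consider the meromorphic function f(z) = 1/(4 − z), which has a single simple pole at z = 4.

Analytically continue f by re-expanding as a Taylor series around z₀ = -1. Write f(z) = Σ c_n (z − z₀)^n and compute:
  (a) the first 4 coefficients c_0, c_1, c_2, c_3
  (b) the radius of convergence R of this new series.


Let w = z − z₀, so z = z₀ + w.
Then 4 − z = 4 − (z₀ + w) = (4 − z₀) − w = 5 − w.
f(z) = 1/(5 − w) = (1/(5)) · 1/(1 − w/(5)) = Σ_{n≥0} w^n / (5)^(n+1).
So c_n = 1/(5)^(n+1):
  c_0 = 1/(5)^1 = 1/5.
  c_1 = 1/(5)^2 = 1/25.
  c_2 = 1/(5)^3 = 1/125.
  c_3 = 1/(5)^4 = 1/625.
The series is valid for |w/d| < 1, i.e. |z − z₀| < |d|.
Radius of convergence: R = |4 − z₀| = |5| = 5 (distance from z₀ to the singularity z = 4).

c_0 = 1/5, c_1 = 1/25, c_2 = 1/125, c_3 = 1/625; R = 5.


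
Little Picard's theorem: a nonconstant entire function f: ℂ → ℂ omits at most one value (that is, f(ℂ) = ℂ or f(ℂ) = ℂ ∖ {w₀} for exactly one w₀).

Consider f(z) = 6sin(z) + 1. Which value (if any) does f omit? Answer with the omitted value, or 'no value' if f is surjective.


Little Picard bounds the complement of f(ℂ) to at most one point.
sin is entire and surjective onto ℂ: for every w ∈ ℂ, sin(ζ) = w has a solution ζ ∈ ℂ (e.g., via the complex inverse arcsin). With ζ = z this gives z = ζ/(1). Then 6·sin(z) takes every value in 6·ℂ = ℂ, and adding 1 is a bijection of ℂ. So f is surjective and omits no value. (Note: only on the real line is sin bounded by [−1, 1].)

Omitted value: no value.


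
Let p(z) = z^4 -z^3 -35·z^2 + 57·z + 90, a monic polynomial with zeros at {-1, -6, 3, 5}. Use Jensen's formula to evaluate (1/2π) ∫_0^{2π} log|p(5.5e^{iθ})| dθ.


Zeros: -6, -1, 3, 5; r = 5.5.
Inside |z| < r: -1, 3, 5. Outside (|z| ≥ r): -6.
p(0) = 90, so log|p(0)| = log(90) = 4.4998.
Apply Jensen: I(r) = log|p(0)| + Σ_k log(r/|z_k|), summed over zeros inside |z| < r.
  log(r/|z_k|) for z_k = -1: log(5.5/1) = 1.7047
  log(r/|z_k|) for z_k = 3: log(5.5/3) = 0.6061
  log(r/|z_k|) for z_k = 5: log(5.5/5) = 0.0953
  Outside zeros (-6) contribute nothing to the Jensen sum.
Sum over inside zeros: 2.4062.
I(r) = log|p(0)| + (inside sum) = 4.4998 + 2.4062 = 6.9060.
Note: since some zeros are outside |z| ≤ r, the simplified n·log(r) form does NOT apply — only the inside zeros contribute.

I(r) ≈ 6.9060.


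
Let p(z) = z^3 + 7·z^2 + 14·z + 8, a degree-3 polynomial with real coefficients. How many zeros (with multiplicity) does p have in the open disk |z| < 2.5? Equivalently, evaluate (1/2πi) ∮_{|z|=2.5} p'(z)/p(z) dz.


The zeros of p are: -1, -4, -2.
Their magnitudes are: 1, 4, 2.
Zeros with |z| < R = 2.5: -1, -2.
Count = 2.
By the argument principle, (1/2πi) ∮_{|z|=R} p'(z)/p(z) dz equals exactly this count.

Number of zeros inside |z| < 2.5: 2.


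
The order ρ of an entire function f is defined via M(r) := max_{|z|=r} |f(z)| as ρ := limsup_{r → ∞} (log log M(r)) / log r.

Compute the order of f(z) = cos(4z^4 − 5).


Write cos(w) = (e^{iw} ± e^{−iw})/(2 or 2i), so |cos(w)| ≤ e^{|w|}. With w = 4z^4 − 5, |w| ≤ 4r^4 + 5 on |z|=r, giving M(r) ≤ e^{4r^4 + 5} and ρ ≤ 4. For the lower bound, choose z on |z|=r with 4z^4 purely imaginary of modulus 4r^4; then |cos(4z^4 − 5)| grows like e^{4r^4}/2, so ρ ≥ 4. Hence ρ = 4.
Therefore ρ = 4.

Order ρ = 4.


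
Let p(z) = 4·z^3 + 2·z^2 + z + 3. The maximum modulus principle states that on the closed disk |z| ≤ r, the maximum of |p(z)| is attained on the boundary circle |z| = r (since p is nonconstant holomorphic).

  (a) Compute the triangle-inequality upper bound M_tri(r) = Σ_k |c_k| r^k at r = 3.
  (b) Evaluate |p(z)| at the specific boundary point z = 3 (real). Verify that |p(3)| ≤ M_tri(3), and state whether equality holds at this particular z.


Coefficients: c_0 = 3, c_1 = 1, c_2 = 2, c_3 = 4. Radius r = 3.
Part (a). Triangle bound: M_tri(r) = Σ_k |c_k| r^k
  = |3|·3^0 + |1|·3^1 + |2|·3^2 + |4|·3^3
  = 3 + 3 + 18 + 108 = 132.
This bounds M(r) := max_{|z|=r} |p(z)| from above; equality holds iff all terms c_k z^k can be made to align in phase at a single z on |z|=r.
Part (b). At z = 3 (real, on the circle |z| = r):
  p(3) = (3)·3^0 + (1)·3^1 + (2)·3^2 + (4)·3^3 = 132.
  |p(3)| = 132.
Since all nonzero coefficients share the same sign, |p(3)| = 132 = M_tri(3); the triangle bound is attained at z = 3, so in fact M(r) = 132.

M_tri(3) = 132; |p(3)| = 132; equality at z=3: yes.


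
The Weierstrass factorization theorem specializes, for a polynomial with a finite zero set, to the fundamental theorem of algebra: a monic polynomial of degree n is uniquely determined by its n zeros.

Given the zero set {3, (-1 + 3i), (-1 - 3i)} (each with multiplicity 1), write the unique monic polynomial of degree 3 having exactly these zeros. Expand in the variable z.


The polynomial is p(z) = ∏_{α ∈ S} (z − α), where S = {3, (-1 + 3i), (-1 - 3i)}.
Expanding the product yields: p(z) = z^3 -z^2 + 4·z -30.
Note conjugate pairs combine to real quadratics: (z − (-1+3i))(z − (-1−3i)) = z² + 2z + 10.
The resulting polynomial has degree 3 and real coefficients as required.

p(z) = z^3 -z^2 + 4·z -30.


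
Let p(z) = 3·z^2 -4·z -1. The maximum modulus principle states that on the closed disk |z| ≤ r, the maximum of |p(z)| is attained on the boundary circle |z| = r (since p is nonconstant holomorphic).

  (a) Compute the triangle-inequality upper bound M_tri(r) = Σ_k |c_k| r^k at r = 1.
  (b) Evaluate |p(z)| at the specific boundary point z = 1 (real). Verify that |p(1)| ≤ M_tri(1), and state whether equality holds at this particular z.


Coefficients: c_0 = -1, c_1 = -4, c_2 = 3. Radius r = 1.
Part (a). Triangle bound: M_tri(r) = Σ_k |c_k| r^k
  = |-1|·1^0 + |-4|·1^1 + |3|·1^2
  = 1 + 4 + 3 = 8.
This bounds M(r) := max_{|z|=r} |p(z)| from above; equality holds iff all terms c_k z^k can be made to align in phase at a single z on |z|=r.
Part (b). At z = 1 (real, on the circle |z| = r):
  p(1) = (-1)·1^0 + (-4)·1^1 + (3)·1^2 = -2.
  |p(1)| = 2.
Check: |p(1)| = 2 ≤ 8 = M_tri(1). ✓ Equality does not hold at z = 1 (the coefficients have mixed signs, so the terms do not all align in phase there).

M_tri(1) = 8; |p(1)| = 2; equality at z=1: no.


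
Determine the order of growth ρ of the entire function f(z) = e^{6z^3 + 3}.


|e^{6z^3 + 3}| = e^{Re(6·z^3) + 3} ≤ e^{6|z|^3 + 3} = e^{6r^3 + 3} on |z| = r, so ρ ≤ 3. Choosing z on |z|=r so that 6·z^3 is real positive (always possible by picking arg z appropriately) gives |f(z)| = e^{6r^3 + 3}, matching the bound. The additive constant 3 does not affect log log M(r) ~ 3·log r. Hence ρ = 3.
Therefore ρ = 3.

Order ρ = 3.


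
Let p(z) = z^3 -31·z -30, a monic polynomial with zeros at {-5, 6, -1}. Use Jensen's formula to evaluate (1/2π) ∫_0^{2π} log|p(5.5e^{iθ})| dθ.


Zeros: -5, -1, 6; r = 5.5.
Inside |z| < r: -5, -1. Outside (|z| ≥ r): 6.
p(0) = -30, so log|p(0)| = log(30) = 3.4012.
Apply Jensen: I(r) = log|p(0)| + Σ_k log(r/|z_k|), summed over zeros inside |z| < r.
  log(r/|z_k|) for z_k = -5: log(5.5/5) = 0.0953
  log(r/|z_k|) for z_k = -1: log(5.5/1) = 1.7047
  Outside zeros (6) contribute nothing to the Jensen sum.
Sum over inside zeros: 1.8001.
I(r) = log|p(0)| + (inside sum) = 3.4012 + 1.8001 = 5.2013.
Note: since some zeros are outside |z| ≤ r, the simplified n·log(r) form does NOT apply — only the inside zeros contribute.

I(r) ≈ 5.2013.


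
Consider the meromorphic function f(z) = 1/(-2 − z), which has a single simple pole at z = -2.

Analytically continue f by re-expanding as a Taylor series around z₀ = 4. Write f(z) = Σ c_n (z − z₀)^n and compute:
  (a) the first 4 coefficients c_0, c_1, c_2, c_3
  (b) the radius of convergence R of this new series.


Let w = z − z₀, so z = z₀ + w.
Then -2 − z = -2 − (z₀ + w) = (-2 − z₀) − w = -6 − w.
f(z) = 1/(-6 − w) = (1/(-6)) · 1/(1 − w/(-6)) = Σ_{n≥0} w^n / (-6)^(n+1).
So c_n = 1/(-6)^(n+1):
  c_0 = 1/(-6)^1 = -1/6.
  c_1 = 1/(-6)^2 = 1/36.
  c_2 = 1/(-6)^3 = -1/216.
  c_3 = 1/(-6)^4 = 1/1296.
The series is valid for |w/d| < 1, i.e. |z − z₀| < |d|.
Radius of convergence: R = |-2 − z₀| = |-6| = 6 (distance from z₀ to the singularity z = -2).

c_0 = -1/6, c_1 = 1/36, c_2 = -1/216, c_3 = 1/1296; R = 6.


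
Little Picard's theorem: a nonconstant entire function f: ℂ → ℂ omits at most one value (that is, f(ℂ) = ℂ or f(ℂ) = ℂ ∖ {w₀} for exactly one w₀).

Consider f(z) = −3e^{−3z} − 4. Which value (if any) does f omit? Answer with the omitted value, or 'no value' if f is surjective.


Little Picard bounds the complement of f(ℂ) to at most one point.
e^{−3z} is never zero on ℂ, so -3·e^{−3z} takes every value in ℂ ∖ {0}. Adding -4 shifts the range to ℂ ∖ {-4}. Thus f omits exactly the value -4.

Omitted value: -4.


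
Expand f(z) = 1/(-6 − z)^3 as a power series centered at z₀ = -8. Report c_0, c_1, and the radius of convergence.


Let w = z − z₀, so z = z₀ + w.
Then -6 − z = -6 − (z₀ + w) = (-6 − z₀) − w = 2 − w.
f(z) = 1/(2 − w)^3 = (1/(2)^3) · (1 − w/(2))^{−3}.
By the binomial series (1−u)^{−3} = Σ_{n≥0} C(n+2, 2) u^n for |u|<1, with u = w/(2):
  c_n = C(n+2, 2) / (2)^(n+3).
  c_0 = 1/(2)^3 = 1/8.
  c_1 = 3/(2)^4 = 3/16.
The series is valid for |w/d| < 1, i.e. |z − z₀| < |d|.
Radius of convergence: R = |-6 − z₀| = |2| = 2 (distance from z₀ to the singularity z = -6).

c_0 = 1/8, c_1 = 3/16; R = 2.


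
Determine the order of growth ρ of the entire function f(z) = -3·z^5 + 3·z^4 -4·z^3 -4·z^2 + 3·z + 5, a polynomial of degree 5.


|f(z)| ≤ Σ|c_k|·r^k = O(r^5) as r → ∞. Polynomial growth is O(e^{r^ε}) for every ε > 0 (since r^5/e^{r^ε} → 0), so ρ ≤ ε for all ε > 0, i.e. ρ = 0. Every nonconstant polynomial has order 0.
Therefore ρ = 0.

Order ρ = 0.


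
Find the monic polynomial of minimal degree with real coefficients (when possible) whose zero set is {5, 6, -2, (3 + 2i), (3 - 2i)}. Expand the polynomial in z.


The polynomial is p(z) = ∏_{α ∈ S} (z − α), where S = {5, 6, -2, (3 + 2i), (3 - 2i)}.
Expanding the product yields: p(z) = z^5 -15·z^4 + 75·z^3 -105·z^2 -256·z + 780.
Note conjugate pairs combine to real quadratics: (z − (3+2i))(z − (3−2i)) = z² − 6z + 13.
The resulting polynomial has degree 5 and real coefficients as required.

p(z) = z^5 -15·z^4 + 75·z^3 -105·z^2 -256·z + 780.


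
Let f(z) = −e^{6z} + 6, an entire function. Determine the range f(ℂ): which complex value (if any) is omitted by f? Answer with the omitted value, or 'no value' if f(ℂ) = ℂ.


Little Picard bounds the complement of f(ℂ) to at most one point.
e^{6z} is never zero on ℂ, so -1·e^{6z} takes every value in ℂ ∖ {0}. Adding 6 shifts the range to ℂ ∖ {6}. Thus f omits exactly the value 6.

Omitted value: 6.


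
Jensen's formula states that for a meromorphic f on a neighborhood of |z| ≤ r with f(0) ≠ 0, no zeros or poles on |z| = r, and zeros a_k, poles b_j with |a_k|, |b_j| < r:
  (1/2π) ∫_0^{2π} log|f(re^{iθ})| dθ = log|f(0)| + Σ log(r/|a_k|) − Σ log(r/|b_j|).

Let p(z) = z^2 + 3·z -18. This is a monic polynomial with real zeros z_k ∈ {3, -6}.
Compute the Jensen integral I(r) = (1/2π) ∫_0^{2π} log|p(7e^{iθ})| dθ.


Zeros: -6, 3; r = 7.
Inside |z| < r: -6, 3. Outside (|z| ≥ r): ∅.
p(0) = -18, so log|p(0)| = log(18) = 2.8904.
Apply Jensen: I(r) = log|p(0)| + Σ_k log(r/|z_k|), summed over zeros inside |z| < r.
  log(r/|z_k|) for z_k = 3: log(7/3) = 0.8473
  log(r/|z_k|) for z_k = -6: log(7/6) = 0.1542
Sum over inside zeros: 1.0014.
I(r) = log|p(0)| + (inside sum) = 2.8904 + 1.0014 = 3.8918.
Closed form (all zeros inside, monic): I(r) = n·log(r) = 2·log(7) = 3.8918. ✓

I(r) ≈ 3.8918.


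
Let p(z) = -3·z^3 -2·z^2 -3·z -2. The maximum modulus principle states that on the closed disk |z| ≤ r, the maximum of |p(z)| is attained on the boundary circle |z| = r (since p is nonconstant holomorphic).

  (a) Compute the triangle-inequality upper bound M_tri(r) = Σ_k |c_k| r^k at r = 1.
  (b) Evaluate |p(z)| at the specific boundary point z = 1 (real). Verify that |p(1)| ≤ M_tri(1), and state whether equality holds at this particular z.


Coefficients: c_0 = -2, c_1 = -3, c_2 = -2, c_3 = -3. Radius r = 1.
Part (a). Triangle bound: M_tri(r) = Σ_k |c_k| r^k
  = |-2|·1^0 + |-3|·1^1 + |-2|·1^2 + |-3|·1^3
  = 2 + 3 + 2 + 3 = 10.
This bounds M(r) := max_{|z|=r} |p(z)| from above; equality holds iff all terms c_k z^k can be made to align in phase at a single z on |z|=r.
Part (b). At z = 1 (real, on the circle |z| = r):
  p(1) = (-2)·1^0 + (-3)·1^1 + (-2)·1^2 + (-3)·1^3 = -10.
  |p(1)| = 10.
Since all nonzero coefficients share the same sign, |p(1)| = 10 = M_tri(1); the triangle bound is attained at z = 1, so in fact M(r) = 10.

M_tri(1) = 10; |p(1)| = 10; equality at z=1: yes.


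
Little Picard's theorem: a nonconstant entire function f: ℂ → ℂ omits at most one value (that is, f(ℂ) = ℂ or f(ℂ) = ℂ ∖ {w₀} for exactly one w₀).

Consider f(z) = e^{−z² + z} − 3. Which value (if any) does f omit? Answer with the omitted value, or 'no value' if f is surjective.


Little Picard bounds the complement of f(ℂ) to at most one point.
The exponent g(z) = −z² + z is a nonconstant polynomial, hence surjective onto ℂ. So e^{g(z)} takes every value in {e^w : w ∈ ℂ} = ℂ ∖ {0}. Adding -3 shifts the range to ℂ ∖ {-3}. f omits exactly -3.

Omitted value: -3.


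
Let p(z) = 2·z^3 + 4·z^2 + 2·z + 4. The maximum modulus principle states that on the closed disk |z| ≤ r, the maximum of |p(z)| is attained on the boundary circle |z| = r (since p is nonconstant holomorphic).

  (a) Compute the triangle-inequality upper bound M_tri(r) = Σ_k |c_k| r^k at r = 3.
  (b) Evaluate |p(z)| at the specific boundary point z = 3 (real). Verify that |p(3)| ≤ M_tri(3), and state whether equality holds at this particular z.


Coefficients: c_0 = 4, c_1 = 2, c_2 = 4, c_3 = 2. Radius r = 3.
Part (a). Triangle bound: M_tri(r) = Σ_k |c_k| r^k
  = |4|·3^0 + |2|·3^1 + |4|·3^2 + |2|·3^3
  = 4 + 6 + 36 + 54 = 100.
This bounds M(r) := max_{|z|=r} |p(z)| from above; equality holds iff all terms c_k z^k can be made to align in phase at a single z on |z|=r.
Part (b). At z = 3 (real, on the circle |z| = r):
  p(3) = (4)·3^0 + (2)·3^1 + (4)·3^2 + (2)·3^3 = 100.
  |p(3)| = 100.
Since all nonzero coefficients share the same sign, |p(3)| = 100 = M_tri(3); the triangle bound is attained at z = 3, so in fact M(r) = 100.

M_tri(3) = 100; |p(3)| = 100; equality at z=3: yes.


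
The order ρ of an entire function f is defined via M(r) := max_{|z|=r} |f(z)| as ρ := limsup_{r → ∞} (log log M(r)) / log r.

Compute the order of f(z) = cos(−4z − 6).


cos(w) is a linear combination of e^{iw} and e^{−iw} (or e^w, e^{−w} in the hyperbolic case), so |cos(w)| ≤ e^{|w|}. With w = −4z − 6, |w| ≤ 4|z| + 6 = 4r + 6 on |z| = r, giving M(r) ≤ e^{4r + 6}, so ρ ≤ 1. On a suitable ray (z = it for sin/cos; z = t for sinh/cosh, t real → ∞), |cos(−4z − 6)| grows like e^{4|t|}/2, so ρ ≥ 1. Hence ρ = 1.
Therefore ρ = 1.

Order ρ = 1.


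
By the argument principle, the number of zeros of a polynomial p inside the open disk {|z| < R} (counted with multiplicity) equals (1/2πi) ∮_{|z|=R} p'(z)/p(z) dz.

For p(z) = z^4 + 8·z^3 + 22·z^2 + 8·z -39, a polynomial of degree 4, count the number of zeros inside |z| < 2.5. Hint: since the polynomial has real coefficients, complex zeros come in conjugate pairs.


The zeros of p are: (-3 + 2i), (-3 - 2i), -3, 1.
Their magnitudes are: 3.606, 3.606, 3, 1.
Zeros with |z| < R = 2.5: 1.
Count = 1.
By the argument principle, (1/2πi) ∮_{|z|=R} p'(z)/p(z) dz equals exactly this count.

Number of zeros inside |z| < 2.5: 1.


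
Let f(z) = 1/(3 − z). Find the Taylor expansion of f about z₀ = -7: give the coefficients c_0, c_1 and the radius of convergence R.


Let w = z − z₀, so z = z₀ + w.
Then 3 − z = 3 − (z₀ + w) = (3 − z₀) − w = 10 − w.
f(z) = 1/(10 − w) = (1/(10)) · 1/(1 − w/(10)) = Σ_{n≥0} w^n / (10)^(n+1).
So c_n = 1/(10)^(n+1):
  c_0 = 1/(10)^1 = 1/10.
  c_1 = 1/(10)^2 = 1/100.
The series is valid for |w/d| < 1, i.e. |z − z₀| < |d|.
Radius of convergence: R = |3 − z₀| = |10| = 10 (distance from z₀ to the singularity z = 3).

c_0 = 1/10, c_1 = 1/100; R = 10.


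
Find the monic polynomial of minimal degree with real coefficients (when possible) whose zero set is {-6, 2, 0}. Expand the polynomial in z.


The polynomial is p(z) = ∏_{α ∈ S} (z − α), where S = {-6, 2, 0}.
Expanding the product yields: p(z) = z^3 + 4·z^2 -12·z.
The resulting polynomial has degree 3 and real coefficients as required.

p(z) = z^3 + 4·z^2 -12·z.


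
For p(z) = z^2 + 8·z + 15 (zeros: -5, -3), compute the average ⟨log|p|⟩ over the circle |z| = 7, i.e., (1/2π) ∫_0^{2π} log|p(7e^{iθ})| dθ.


Zeros: -5, -3; r = 7.
Inside |z| < r: -5, -3. Outside (|z| ≥ r): ∅.
p(0) = 15, so log|p(0)| = log(15) = 2.7081.
Apply Jensen: I(r) = log|p(0)| + Σ_k log(r/|z_k|), summed over zeros inside |z| < r.
  log(r/|z_k|) for z_k = -5: log(7/5) = 0.3365
  log(r/|z_k|) for z_k = -3: log(7/3) = 0.8473
Sum over inside zeros: 1.1838.
I(r) = log|p(0)| + (inside sum) = 2.7081 + 1.1838 = 3.8918.
Closed form (all zeros inside, monic): I(r) = n·log(r) = 2·log(7) = 3.8918. ✓

I(r) ≈ 3.8918.


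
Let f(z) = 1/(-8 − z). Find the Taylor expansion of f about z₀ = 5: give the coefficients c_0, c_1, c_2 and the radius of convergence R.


Let w = z − z₀, so z = z₀ + w.
Then -8 − z = -8 − (z₀ + w) = (-8 − z₀) − w = -13 − w.
f(z) = 1/(-13 − w) = (1/(-13)) · 1/(1 − w/(-13)) = Σ_{n≥0} w^n / (-13)^(n+1).
So c_n = 1/(-13)^(n+1):
  c_0 = 1/(-13)^1 = -1/13.
  c_1 = 1/(-13)^2 = 1/169.
  c_2 = 1/(-13)^3 = -1/2197.
The series is valid for |w/d| < 1, i.e. |z − z₀| < |d|.
Radius of convergence: R = |-8 − z₀| = |-13| = 13 (distance from z₀ to the singularity z = -8).

c_0 = -1/13, c_1 = 1/169, c_2 = -1/2197; R = 13.


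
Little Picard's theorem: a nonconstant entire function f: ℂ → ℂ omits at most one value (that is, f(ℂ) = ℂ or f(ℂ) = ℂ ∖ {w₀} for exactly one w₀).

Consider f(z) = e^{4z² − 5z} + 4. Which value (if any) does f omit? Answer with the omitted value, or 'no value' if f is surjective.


Little Picard bounds the complement of f(ℂ) to at most one point.
The exponent g(z) = 4z² − 5z is a nonconstant polynomial, hence surjective onto ℂ. So e^{g(z)} takes every value in {e^w : w ∈ ℂ} = ℂ ∖ {0}. Adding 4 shifts the range to ℂ ∖ {4}. f omits exactly 4.

Omitted value: 4.


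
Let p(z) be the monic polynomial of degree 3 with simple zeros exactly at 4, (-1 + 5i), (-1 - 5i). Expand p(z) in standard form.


The polynomial is p(z) = ∏_{α ∈ S} (z − α), where S = {4, (-1 + 5i), (-1 - 5i)}.
Expanding the product yields: p(z) = z^3 -2·z^2 + 18·z -104.
Note conjugate pairs combine to real quadratics: (z − (-1+5i))(z − (-1−5i)) = z² + 2z + 26.
The resulting polynomial has degree 3 and real coefficients as required.

p(z) = z^3 -2·z^2 + 18·z -104.


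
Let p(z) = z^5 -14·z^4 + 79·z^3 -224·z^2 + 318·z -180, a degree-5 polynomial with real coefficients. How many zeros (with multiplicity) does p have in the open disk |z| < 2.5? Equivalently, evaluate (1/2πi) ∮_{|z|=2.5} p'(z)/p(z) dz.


The zeros of p are: (3 + 1i), (3 - 1i), 2, 3, 3.
Their magnitudes are: 3.162, 3.162, 2, 3, 3.
Zeros with |z| < R = 2.5: 2.
Count = 1.
By the argument principle, (1/2πi) ∮_{|z|=R} p'(z)/p(z) dz equals exactly this count.

Number of zeros inside |z| < 2.5: 1.


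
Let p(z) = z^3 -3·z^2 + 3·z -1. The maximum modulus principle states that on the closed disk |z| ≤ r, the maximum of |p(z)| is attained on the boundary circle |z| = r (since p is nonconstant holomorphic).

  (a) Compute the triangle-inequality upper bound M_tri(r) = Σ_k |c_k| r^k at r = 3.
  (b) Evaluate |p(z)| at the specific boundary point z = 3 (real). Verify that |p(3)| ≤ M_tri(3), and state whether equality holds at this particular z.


Coefficients: c_0 = -1, c_1 = 3, c_2 = -3, c_3 = 1. Radius r = 3.
Part (a). Triangle bound: M_tri(r) = Σ_k |c_k| r^k
  = |-1|·3^0 + |3|·3^1 + |-3|·3^2 + |1|·3^3
  = 1 + 9 + 27 + 27 = 64.
This bounds M(r) := max_{|z|=r} |p(z)| from above; equality holds iff all terms c_k z^k can be made to align in phase at a single z on |z|=r.
Part (b). At z = 3 (real, on the circle |z| = r):
  p(3) = (-1)·3^0 + (3)·3^1 + (-3)·3^2 + (1)·3^3 = 8.
  |p(3)| = 8.
Check: |p(3)| = 8 ≤ 64 = M_tri(3). ✓ Equality does not hold at z = 3 (the coefficients have mixed signs, so the terms do not all align in phase there).

M_tri(3) = 64; |p(3)| = 8; equality at z=3: no.


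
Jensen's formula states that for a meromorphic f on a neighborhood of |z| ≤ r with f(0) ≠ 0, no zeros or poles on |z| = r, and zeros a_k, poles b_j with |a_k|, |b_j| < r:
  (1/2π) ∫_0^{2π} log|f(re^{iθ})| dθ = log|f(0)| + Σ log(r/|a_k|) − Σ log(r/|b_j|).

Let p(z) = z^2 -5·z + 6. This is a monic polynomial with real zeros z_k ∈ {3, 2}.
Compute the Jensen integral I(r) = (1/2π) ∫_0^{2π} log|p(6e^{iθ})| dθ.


Zeros: 2, 3; r = 6.
Inside |z| < r: 2, 3. Outside (|z| ≥ r): ∅.
p(0) = 6, so log|p(0)| = log(6) = 1.7918.
Apply Jensen: I(r) = log|p(0)| + Σ_k log(r/|z_k|), summed over zeros inside |z| < r.
  log(r/|z_k|) for z_k = 3: log(6/3) = 0.6931
  log(r/|z_k|) for z_k = 2: log(6/2) = 1.0986
Sum over inside zeros: 1.7918.
I(r) = log|p(0)| + (inside sum) = 1.7918 + 1.7918 = 3.5835.
Closed form (all zeros inside, monic): I(r) = n·log(r) = 2·log(6) = 3.5835. ✓

I(r) ≈ 3.5835.


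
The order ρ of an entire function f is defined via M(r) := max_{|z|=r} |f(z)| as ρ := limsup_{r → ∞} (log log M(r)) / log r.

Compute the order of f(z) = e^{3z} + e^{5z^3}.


Each summand is entire of order 1 and 3 respectively (as in the single-exponential case). The order of a sum is at most the max of the orders, so ρ ≤ 3. For the lower bound: on |z|=r choose arg z so that 5z^3 is real positive; then |e^{5z^3}| = e^{5r^3} while |e^{3z}| ≤ e^{3r^1} = o(e^{5r^3}). So |f| ≥ e^{5r^3}(1 − o(1)) and ρ ≥ 3. Hence ρ = max(1, 3) = 3.
Therefore ρ = 3.

Order ρ = 3.


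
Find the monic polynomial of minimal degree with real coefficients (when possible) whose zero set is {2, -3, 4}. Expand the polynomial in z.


The polynomial is p(z) = ∏_{α ∈ S} (z − α), where S = {2, -3, 4}.
Expanding the product yields: p(z) = z^3 -3·z^2 -10·z + 24.
The resulting polynomial has degree 3 and real coefficients as required.

p(z) = z^3 -3·z^2 -10·z + 24.


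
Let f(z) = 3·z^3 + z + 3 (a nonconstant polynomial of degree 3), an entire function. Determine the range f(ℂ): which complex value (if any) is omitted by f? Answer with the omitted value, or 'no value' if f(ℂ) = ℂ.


Little Picard bounds the complement of f(ℂ) to at most one point.
For every w ∈ ℂ, the equation p(z) − w = 0 is a nonconstant polynomial in z and hence has at least one root by the fundamental theorem of algebra. So p is surjective onto ℂ, omitting no value.

Omitted value: no value.


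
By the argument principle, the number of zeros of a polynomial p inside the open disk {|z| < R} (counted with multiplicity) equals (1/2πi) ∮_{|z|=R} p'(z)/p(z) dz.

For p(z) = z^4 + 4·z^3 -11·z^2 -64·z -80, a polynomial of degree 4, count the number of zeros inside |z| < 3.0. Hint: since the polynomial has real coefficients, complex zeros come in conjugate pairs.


The zeros of p are: -4, 4, (-2 + 1i), (-2 - 1i).
Their magnitudes are: 4, 4, 2.236, 2.236.
Zeros with |z| < R = 3.0: (-2 + 1i), (-2 - 1i).
Count = 2.
By the argument principle, (1/2πi) ∮_{|z|=R} p'(z)/p(z) dz equals exactly this count.

Number of zeros inside |z| < 3.0: 2.


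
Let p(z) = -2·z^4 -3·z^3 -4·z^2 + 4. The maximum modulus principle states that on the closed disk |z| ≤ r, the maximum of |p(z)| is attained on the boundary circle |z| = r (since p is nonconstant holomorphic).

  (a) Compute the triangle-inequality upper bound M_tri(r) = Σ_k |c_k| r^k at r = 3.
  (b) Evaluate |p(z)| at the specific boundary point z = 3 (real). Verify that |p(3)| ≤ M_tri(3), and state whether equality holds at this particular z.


Coefficients: c_0 = 4, c_1 = 0, c_2 = -4, c_3 = -3, c_4 = -2. Radius r = 3.
Part (a). Triangle bound: M_tri(r) = Σ_k |c_k| r^k
  = |4|·3^0 + |0|·3^1 + |-4|·3^2 + |-3|·3^3 + |-2|·3^4
  = 4 + 0 + 36 + 81 + 162 = 283.
This bounds M(r) := max_{|z|=r} |p(z)| from above; equality holds iff all terms c_k z^k can be made to align in phase at a single z on |z|=r.
Part (b). At z = 3 (real, on the circle |z| = r):
  p(3) = (4)·3^0 + (0)·3^1 + (-4)·3^2 + (-3)·3^3 + (-2)·3^4 = -275.
  |p(3)| = 275.
Check: |p(3)| = 275 ≤ 283 = M_tri(3). ✓ Equality does not hold at z = 3 (the coefficients have mixed signs, so the terms do not all align in phase there).

M_tri(3) = 283; |p(3)| = 275; equality at z=3: no.


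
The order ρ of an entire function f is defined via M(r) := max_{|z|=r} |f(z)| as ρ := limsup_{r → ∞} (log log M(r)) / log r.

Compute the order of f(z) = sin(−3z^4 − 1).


Write sin(w) = (e^{iw} ± e^{−iw})/(2 or 2i), so |sin(w)| ≤ e^{|w|}. With w = −3z^4 − 1, |w| ≤ 3r^4 + 1 on |z|=r, giving M(r) ≤ e^{3r^4 + 1} and ρ ≤ 4. For the lower bound, choose z on |z|=r with -3z^4 purely imaginary of modulus 3r^4; then |sin(−3z^4 − 1)| grows like e^{3r^4}/2, so ρ ≥ 4. Hence ρ = 4.
Therefore ρ = 4.

Order ρ = 4.


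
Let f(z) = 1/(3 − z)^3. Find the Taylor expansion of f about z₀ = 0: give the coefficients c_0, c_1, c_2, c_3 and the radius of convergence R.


Let w = z − z₀, so z = z₀ + w.
Then 3 − z = 3 − (z₀ + w) = (3 − z₀) − w = 3 − w.
f(z) = 1/(3 − w)^3 = (1/(3)^3) · (1 − w/(3))^{−3}.
By the binomial series (1−u)^{−3} = Σ_{n≥0} C(n+2, 2) u^n for |u|<1, with u = w/(3):
  c_n = C(n+2, 2) / (3)^(n+3).
  c_0 = 1/(3)^3 = 1/27.
  c_1 = 3/(3)^4 = 1/27.
  c_2 = 6/(3)^5 = 2/81.
  c_3 = 10/(3)^6 = 10/729.
The series is valid for |w/d| < 1, i.e. |z − z₀| < |d|.
Radius of convergence: R = |3 − z₀| = |3| = 3 (distance from z₀ to the singularity z = 3).

c_0 = 1/27, c_1 = 1/27, c_2 = 2/81, c_3 = 10/729; R = 3.


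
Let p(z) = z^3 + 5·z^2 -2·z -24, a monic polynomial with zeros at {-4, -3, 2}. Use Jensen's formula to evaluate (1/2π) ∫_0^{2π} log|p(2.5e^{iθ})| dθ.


Zeros: -4, -3, 2; r = 2.5.
Inside |z| < r: 2. Outside (|z| ≥ r): -4, -3.
p(0) = -24, so log|p(0)| = log(24) = 3.1781.
Apply Jensen: I(r) = log|p(0)| + Σ_k log(r/|z_k|), summed over zeros inside |z| < r.
  log(r/|z_k|) for z_k = 2: log(2.5/2) = 0.2231
  Outside zeros (-4, -3) contribute nothing to the Jensen sum.
Sum over inside zeros: 0.2231.
I(r) = log|p(0)| + (inside sum) = 3.1781 + 0.2231 = 3.4012.
Note: since some zeros are outside |z| ≤ r, the simplified n·log(r) form does NOT apply — only the inside zeros contribute.

I(r) ≈ 3.4012.


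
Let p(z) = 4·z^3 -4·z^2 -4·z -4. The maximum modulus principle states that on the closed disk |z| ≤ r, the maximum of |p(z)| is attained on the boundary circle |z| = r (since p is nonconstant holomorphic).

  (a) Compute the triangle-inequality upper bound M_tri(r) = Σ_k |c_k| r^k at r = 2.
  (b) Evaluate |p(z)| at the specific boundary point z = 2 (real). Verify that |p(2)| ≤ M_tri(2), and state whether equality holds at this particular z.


Coefficients: c_0 = -4, c_1 = -4, c_2 = -4, c_3 = 4. Radius r = 2.
Part (a). Triangle bound: M_tri(r) = Σ_k |c_k| r^k
  = |-4|·2^0 + |-4|·2^1 + |-4|·2^2 + |4|·2^3
  = 4 + 8 + 16 + 32 = 60.
This bounds M(r) := max_{|z|=r} |p(z)| from above; equality holds iff all terms c_k z^k can be made to align in phase at a single z on |z|=r.
Part (b). At z = 2 (real, on the circle |z| = r):
  p(2) = (-4)·2^0 + (-4)·2^1 + (-4)·2^2 + (4)·2^3 = 4.
  |p(2)| = 4.
Check: |p(2)| = 4 ≤ 60 = M_tri(2). ✓ Equality does not hold at z = 2 (the coefficients have mixed signs, so the terms do not all align in phase there).

M_tri(2) = 60; |p(2)| = 4; equality at z=2: no.


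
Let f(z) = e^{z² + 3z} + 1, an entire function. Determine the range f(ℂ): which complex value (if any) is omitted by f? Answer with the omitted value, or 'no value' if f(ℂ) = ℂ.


Little Picard bounds the complement of f(ℂ) to at most one point.
The exponent g(z) = z² + 3z is a nonconstant polynomial, hence surjective onto ℂ. So e^{g(z)} takes every value in {e^w : w ∈ ℂ} = ℂ ∖ {0}. Adding 1 shifts the range to ℂ ∖ {1}. f omits exactly 1.

Omitted value: 1.


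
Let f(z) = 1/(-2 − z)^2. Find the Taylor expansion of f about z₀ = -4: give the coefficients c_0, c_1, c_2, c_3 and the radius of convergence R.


Let w = z − z₀, so z = z₀ + w.
Then -2 − z = -2 − (z₀ + w) = (-2 − z₀) − w = 2 − w.
f(z) = 1/(2 − w)^2 = (1/(2)^2) · (1 − w/(2))^{−2}.
By the binomial series (1−u)^{−2} = Σ_{n≥0} C(n+1, 1) u^n for |u|<1, with u = w/(2):
  c_n = C(n+1, 1) / (2)^(n+2).
  c_0 = 1/(2)^2 = 1/4.
  c_1 = 2/(2)^3 = 1/4.
  c_2 = 3/(2)^4 = 3/16.
  c_3 = 4/(2)^5 = 1/8.
The series is valid for |w/d| < 1, i.e. |z − z₀| < |d|.
Radius of convergence: R = |-2 − z₀| = |2| = 2 (distance from z₀ to the singularity z = -2).

c_0 = 1/4, c_1 = 1/4, c_2 = 3/16, c_3 = 1/8; R = 2.


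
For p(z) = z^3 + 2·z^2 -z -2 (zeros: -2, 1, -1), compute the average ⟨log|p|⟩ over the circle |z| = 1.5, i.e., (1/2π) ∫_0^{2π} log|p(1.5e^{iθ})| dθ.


Zeros: -2, -1, 1; r = 1.5.
Inside |z| < r: -1, 1. Outside (|z| ≥ r): -2.
p(0) = -2, so log|p(0)| = log(2) = 0.6931.
Apply Jensen: I(r) = log|p(0)| + Σ_k log(r/|z_k|), summed over zeros inside |z| < r.
  log(r/|z_k|) for z_k = 1: log(1.5/1) = 0.4055
  log(r/|z_k|) for z_k = -1: log(1.5/1) = 0.4055
  Outside zeros (-2) contribute nothing to the Jensen sum.
Sum over inside zeros: 0.8109.
I(r) = log|p(0)| + (inside sum) = 0.6931 + 0.8109 = 1.5041.
Note: since some zeros are outside |z| ≤ r, the simplified n·log(r) form does NOT apply — only the inside zeros contribute.

I(r) ≈ 1.5041.


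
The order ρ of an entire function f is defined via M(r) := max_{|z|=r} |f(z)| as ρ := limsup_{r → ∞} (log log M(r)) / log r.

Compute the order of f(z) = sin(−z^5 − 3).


Write sin(w) = (e^{iw} ± e^{−iw})/(2 or 2i), so |sin(w)| ≤ e^{|w|}. With w = −z^5 − 3, |w| ≤ 1r^5 + 3 on |z|=r, giving M(r) ≤ e^{1r^5 + 3} and ρ ≤ 5. For the lower bound, choose z on |z|=r with -1z^5 purely imaginary of modulus 1r^5; then |sin(−z^5 − 3)| grows like e^{1r^5}/2, so ρ ≥ 5. Hence ρ = 5.
Therefore ρ = 5.

Order ρ = 5.


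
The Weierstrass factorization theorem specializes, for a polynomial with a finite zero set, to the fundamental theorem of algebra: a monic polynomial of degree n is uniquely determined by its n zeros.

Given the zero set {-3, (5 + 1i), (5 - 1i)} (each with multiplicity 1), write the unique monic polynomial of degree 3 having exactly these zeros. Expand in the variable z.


The polynomial is p(z) = ∏_{α ∈ S} (z − α), where S = {-3, (5 + 1i), (5 - 1i)}.
Expanding the product yields: p(z) = z^3 -7·z^2 -4·z + 78.
Note conjugate pairs combine to real quadratics: (z − (5+1i))(z − (5−1i)) = z² − 10z + 26.
The resulting polynomial has degree 3 and real coefficients as required.

p(z) = z^3 -7·z^2 -4·z + 78.


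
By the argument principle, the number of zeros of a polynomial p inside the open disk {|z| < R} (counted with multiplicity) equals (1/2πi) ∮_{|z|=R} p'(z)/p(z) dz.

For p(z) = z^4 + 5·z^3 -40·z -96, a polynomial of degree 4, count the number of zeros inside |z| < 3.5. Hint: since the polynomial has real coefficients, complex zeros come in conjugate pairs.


The zeros of p are: 3, -4, (-2 + 2i), (-2 - 2i).
Their magnitudes are: 3, 4, 2.828, 2.828.
Zeros with |z| < R = 3.5: 3, (-2 + 2i), (-2 - 2i).
Count = 3.
By the argument principle, (1/2πi) ∮_{|z|=R} p'(z)/p(z) dz equals exactly this count.

Number of zeros inside |z| < 3.5: 3.


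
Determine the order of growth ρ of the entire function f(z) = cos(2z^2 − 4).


Write cos(w) = (e^{iw} ± e^{−iw})/(2 or 2i), so |cos(w)| ≤ e^{|w|}. With w = 2z^2 − 4, |w| ≤ 2r^2 + 4 on |z|=r, giving M(r) ≤ e^{2r^2 + 4} and ρ ≤ 2. For the lower bound, choose z on |z|=r with 2z^2 purely imaginary of modulus 2r^2; then |cos(2z^2 − 4)| grows like e^{2r^2}/2, so ρ ≥ 2. Hence ρ = 2.
Therefore ρ = 2.

Order ρ = 2.


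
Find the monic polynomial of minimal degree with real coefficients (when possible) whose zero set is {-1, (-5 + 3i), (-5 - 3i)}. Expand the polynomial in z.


The polynomial is p(z) = ∏_{α ∈ S} (z − α), where S = {-1, (-5 + 3i), (-5 - 3i)}.
Expanding the product yields: p(z) = z^3 + 11·z^2 + 44·z + 34.
Note conjugate pairs combine to real quadratics: (z − (-5+3i))(z − (-5−3i)) = z² + 10z + 34.
The resulting polynomial has degree 3 and real coefficients as required.

p(z) = z^3 + 11·z^2 + 44·z + 34.


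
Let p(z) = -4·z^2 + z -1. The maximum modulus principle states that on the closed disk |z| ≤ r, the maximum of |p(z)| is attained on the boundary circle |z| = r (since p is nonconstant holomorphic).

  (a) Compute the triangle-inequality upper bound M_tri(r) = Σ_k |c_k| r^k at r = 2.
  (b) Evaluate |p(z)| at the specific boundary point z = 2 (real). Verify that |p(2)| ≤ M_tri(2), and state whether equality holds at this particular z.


Coefficients: c_0 = -1, c_1 = 1, c_2 = -4. Radius r = 2.
Part (a). Triangle bound: M_tri(r) = Σ_k |c_k| r^k
  = |-1|·2^0 + |1|·2^1 + |-4|·2^2
  = 1 + 2 + 16 = 19.
This bounds M(r) := max_{|z|=r} |p(z)| from above; equality holds iff all terms c_k z^k can be made to align in phase at a single z on |z|=r.
Part (b). At z = 2 (real, on the circle |z| = r):
  p(2) = (-1)·2^0 + (1)·2^1 + (-4)·2^2 = -15.
  |p(2)| = 15.
Check: |p(2)| = 15 ≤ 19 = M_tri(2). ✓ Equality does not hold at z = 2 (the coefficients have mixed signs, so the terms do not all align in phase there).

M_tri(2) = 19; |p(2)| = 15; equality at z=2: no.
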